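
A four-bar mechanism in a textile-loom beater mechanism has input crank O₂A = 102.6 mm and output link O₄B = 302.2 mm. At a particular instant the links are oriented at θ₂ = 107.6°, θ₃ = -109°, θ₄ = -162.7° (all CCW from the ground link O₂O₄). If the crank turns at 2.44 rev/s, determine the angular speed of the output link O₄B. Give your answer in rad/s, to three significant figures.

ω₂ = 15.33 rad/s (from 2.44 rev/s).
Differentiating the loop-closure r₂e^{iθ₂}+r₃e^{iθ₃}=r₁+r₄e^{iθ₄} gives r₂ω₂e^{iθ₂}+r₃ω₃e^{iθ₃}=r₄ω₄e^{iθ₄}.
Eliminating the other unknown: ω₄ = r₂ω₂ sin(θ₂−θ₃) / [r₄ sin(θ₄−θ₃)].
Numerator sine = -0.59622; denominator sine = -0.80593.
Result = 0.1026·15.33·(-0.59622) / (0.3022·(-0.80593)) = +3.8507 rad/s; magnitude 3.8507 rad/s.

3.85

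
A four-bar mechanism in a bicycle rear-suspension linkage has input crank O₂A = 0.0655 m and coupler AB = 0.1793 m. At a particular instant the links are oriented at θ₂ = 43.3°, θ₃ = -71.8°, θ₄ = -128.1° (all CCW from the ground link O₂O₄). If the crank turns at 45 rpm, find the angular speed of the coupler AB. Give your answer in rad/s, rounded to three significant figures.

0.309

ω₂ = 4.712 rad/s (from 45 rpm).
Differentiating the loop-closure r₂e^{iθ₂}+r₃e^{iθ₃}=r₁+r₄e^{iθ₄} gives r₂ω₂e^{iθ₂}+r₃ω₃e^{iθ₃}=r₄ω₄e^{iθ₄}.
Eliminating the other unknown: ω₃ = r₂ω₂ sin(θ₄−θ₂) / [r₃ sin(θ₃−θ₄)].
Numerator sine = -0.14954; denominator sine = +0.83195.
Result = 0.0655·4.712·(-0.14954) / (0.1793·(+0.83195)) = -0.30942 rad/s; magnitude 0.30942 rad/s.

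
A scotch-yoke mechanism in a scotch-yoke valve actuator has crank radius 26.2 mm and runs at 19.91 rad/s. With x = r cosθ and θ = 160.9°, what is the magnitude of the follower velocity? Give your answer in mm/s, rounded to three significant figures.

171

ω = 19.91 rad/s
x = r cosθ ⇒ ẋ = −rω sinθ.
|v| = rω|sinθ| = 0.0262·19.91·|sin 160.9°| = 0.17069 m/s = 170.69 mm/s.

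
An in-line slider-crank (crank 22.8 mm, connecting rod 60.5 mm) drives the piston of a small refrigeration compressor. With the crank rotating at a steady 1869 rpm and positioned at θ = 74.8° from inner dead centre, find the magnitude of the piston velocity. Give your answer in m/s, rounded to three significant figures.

4.76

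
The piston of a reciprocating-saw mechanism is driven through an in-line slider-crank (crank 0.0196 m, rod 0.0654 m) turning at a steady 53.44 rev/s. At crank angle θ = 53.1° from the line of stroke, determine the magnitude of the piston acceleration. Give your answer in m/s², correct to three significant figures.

1150

ω = 2π·53.4 = 335.8 rad/s
x(θ) = r cosθ + √(L² − r² sin²θ); with ω constant, a = ω²·d²x/dθ².
d²x/dθ² = −r cosθ − r²(cos2θ)/√u − r⁴ sin²2θ/(4u^{3/2}),  u = L² − r² sin²θ = 0.00403149 m².
Substituting r = 0.0196 m, L = 0.0654 m, θ = 53.1°: d²x/dθ² = -0.010213 m.
a = ω²·d²x/dθ² = (335.8)²·(-0.010213) = -1151.5 m/s²;  |a| = 1151.5 m/s².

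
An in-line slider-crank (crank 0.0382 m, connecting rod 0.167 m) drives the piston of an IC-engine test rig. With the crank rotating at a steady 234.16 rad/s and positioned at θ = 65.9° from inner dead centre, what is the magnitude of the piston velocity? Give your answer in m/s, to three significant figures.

8.95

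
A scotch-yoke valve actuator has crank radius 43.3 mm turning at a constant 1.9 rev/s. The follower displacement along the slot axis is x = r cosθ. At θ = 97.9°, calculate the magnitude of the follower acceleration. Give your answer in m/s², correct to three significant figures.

ω = 11.94 rad/s (from 1.9 rev/s).
x = r cosθ ⇒ ẍ = −rω² cosθ (ω constant).
|a| = rω²|cosθ| = 0.0433·(11.94)²·|cos 97.9°| = 0.84817 m/s².

0.848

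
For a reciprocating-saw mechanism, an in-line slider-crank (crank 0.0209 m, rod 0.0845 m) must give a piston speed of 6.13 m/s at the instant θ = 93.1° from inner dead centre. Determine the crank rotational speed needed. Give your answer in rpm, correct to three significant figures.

For an in-line slider-crank, |v_piston| = rω|sinθ|·[1 + r cosθ/√(L² − r² sin²θ)].
With r = 0.0209 m, L = 0.0845 m, θ = 93.1°: the bracketed kinematic factor |dx/dθ| = 0.020581 m.
ω = v/|dx/dθ| = 6.13/0.020581 = 297.84 rad/s.
N = 60ω/(2π) = 2844.2 rpm.

2840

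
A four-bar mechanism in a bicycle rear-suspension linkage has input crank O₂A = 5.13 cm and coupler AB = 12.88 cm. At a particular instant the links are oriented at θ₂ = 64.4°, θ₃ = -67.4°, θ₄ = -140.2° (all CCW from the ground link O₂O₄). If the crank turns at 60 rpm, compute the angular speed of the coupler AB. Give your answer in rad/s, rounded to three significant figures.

ω₂ = 6.283 rad/s (from 60 rpm).
Differentiating the loop-closure r₂e^{iθ₂}+r₃e^{iθ₃}=r₁+r₄e^{iθ₄} gives r₂ω₂e^{iθ₂}+r₃ω₃e^{iθ₃}=r₄ω₄e^{iθ₄}.
Eliminating the other unknown: ω₃ = r₂ω₂ sin(θ₄−θ₂) / [r₃ sin(θ₃−θ₄)].
Numerator sine = +0.41628; denominator sine = +0.95528.
Result = 0.0513·6.283·(+0.41628) / (0.1288·(+0.95528)) = +1.0905 rad/s; magnitude 1.0905 rad/s.

1.09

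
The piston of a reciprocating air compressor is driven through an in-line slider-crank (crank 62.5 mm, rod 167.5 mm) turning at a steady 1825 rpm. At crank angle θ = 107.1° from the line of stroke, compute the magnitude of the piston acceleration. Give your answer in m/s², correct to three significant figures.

1410

ω = 2π·1825/60 = 191.1 rad/s
x(θ) = r cosθ + √(L² − r² sin²θ); with ω constant, a = ω²·d²x/dθ².
d²x/dθ² = −r cosθ − r²(cos2θ)/√u − r⁴ sin²2θ/(4u^{3/2}),  u = L² − r² sin²θ = 0.0244877 m².
Substituting r = 0.0625 m, L = 0.1675 m, θ = 107.1°: d²x/dθ² = +0.038709 m.
a = ω²·d²x/dθ² = (191.1)²·(+0.038709) = +1413.8 m/s²;  |a| = 1413.8 m/s².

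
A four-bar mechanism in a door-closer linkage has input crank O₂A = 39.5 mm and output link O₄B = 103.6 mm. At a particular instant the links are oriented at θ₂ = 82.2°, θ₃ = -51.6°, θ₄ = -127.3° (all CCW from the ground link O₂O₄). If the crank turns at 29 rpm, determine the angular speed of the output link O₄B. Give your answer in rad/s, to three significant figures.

0.862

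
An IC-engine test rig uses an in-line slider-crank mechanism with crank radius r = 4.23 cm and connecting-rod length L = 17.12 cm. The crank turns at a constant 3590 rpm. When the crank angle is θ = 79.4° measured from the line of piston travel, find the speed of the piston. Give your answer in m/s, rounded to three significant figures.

16.4

ω = 2π·3590/60 = 375.9 rad/s
For an in-line slider-crank, x = r cosθ + √(L² − r² sin²θ), so v = −rω sinθ·[1 + r cosθ/√(L² − r² sin²θ)].
With r = 0.0423 m, L = 0.1712 m, θ = 79.4°: √(L² − r² sin²θ) = 0.16607 m.
v = −0.0423·375.9·0.98294·[1 + 0.0423·0.18395/0.16607] = -16.363 m/s.
|v| = 16.363 m/s.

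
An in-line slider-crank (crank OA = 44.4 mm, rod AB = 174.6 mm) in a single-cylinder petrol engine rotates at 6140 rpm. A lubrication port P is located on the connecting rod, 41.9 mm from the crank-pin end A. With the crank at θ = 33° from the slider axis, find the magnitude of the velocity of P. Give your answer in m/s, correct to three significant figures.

ω = 643 rad/s.  Crank-pin speed |V_A| = rω = 28.548 m/s, perpendicular to OA.
Rod angle: sinφ = −(r/L) sinθ ⇒ φ = -7.961°; ω_rod = −rω cosθ/√(L²−r²sin²θ) = -138.46 rad/s.
V_P = V_A + ω_rod × AP, with AP = 0.0419 m along the rod.
Components: V_Px = −rω sinθ − a·ω_rod·sinφ = -16.352 m/s;  V_Py = rω cosθ + a·ω_rod·cosφ = +18.197 m/s.
|V_P| = √(V_Px² + V_Py²) = 24.465 m/s.

24.5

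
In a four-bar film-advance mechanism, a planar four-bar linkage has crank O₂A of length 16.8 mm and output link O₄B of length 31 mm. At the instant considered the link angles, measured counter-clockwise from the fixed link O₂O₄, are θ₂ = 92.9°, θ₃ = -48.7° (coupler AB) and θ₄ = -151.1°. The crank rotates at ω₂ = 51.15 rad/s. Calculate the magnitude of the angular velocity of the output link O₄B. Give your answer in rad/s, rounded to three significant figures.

17.6

ω₂ = 51.15 rad/s
Differentiating the loop-closure r₂e^{iθ₂}+r₃e^{iθ₃}=r₁+r₄e^{iθ₄} gives r₂ω₂e^{iθ₂}+r₃ω₃e^{iθ₃}=r₄ω₄e^{iθ₄}.
Eliminating the other unknown: ω₄ = r₂ω₂ sin(θ₂−θ₃) / [r₄ sin(θ₄−θ₃)].
Numerator sine = +0.62115; denominator sine = -0.97667.
Result = 0.0168·51.15·(+0.62115) / (0.031·(-0.97667)) = -17.629 rad/s; magnitude 17.629 rad/s.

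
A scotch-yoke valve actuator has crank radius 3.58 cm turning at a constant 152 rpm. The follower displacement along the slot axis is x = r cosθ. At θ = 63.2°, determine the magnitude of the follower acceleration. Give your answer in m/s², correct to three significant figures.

ω = 15.92 rad/s (from 152 rpm).
x = r cosθ ⇒ ẍ = −rω² cosθ (ω constant).
|a| = rω²|cosθ| = 0.0358·(15.92)²·|cos 63.2°| = 4.0896 m/s².

4.09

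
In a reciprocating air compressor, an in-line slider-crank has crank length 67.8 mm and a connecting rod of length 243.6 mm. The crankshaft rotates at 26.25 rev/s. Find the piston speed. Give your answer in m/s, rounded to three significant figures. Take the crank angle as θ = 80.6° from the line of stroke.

11.6

ω = 2π·26.2 = 164.9 rad/s
For an in-line slider-crank, x = r cosθ + √(L² − r² sin²θ), so v = −rω sinθ·[1 + r cosθ/√(L² − r² sin²θ)].
With r = 0.0678 m, L = 0.2436 m, θ = 80.6°: √(L² − r² sin²θ) = 0.23424 m.
v = −0.0678·164.9·0.98657·[1 + 0.0678·0.16333/0.23424] = -11.554 m/s.
|v| = 11.554 m/s.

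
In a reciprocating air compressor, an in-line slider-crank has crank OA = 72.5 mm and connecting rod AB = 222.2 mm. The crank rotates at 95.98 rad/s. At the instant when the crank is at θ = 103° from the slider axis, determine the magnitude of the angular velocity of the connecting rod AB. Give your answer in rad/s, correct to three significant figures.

ω = 95.98 rad/s
The rod makes angle φ with the slider axis where L sinφ = r sinθ; differentiating, L cosφ·φ̇ = r ω cosθ.
L cosφ = √(L² − r² sin²θ) = 0.21067 m.
|ω_rod| = r ω |cosθ| / √(L² − r² sin²θ) = 0.0725·95.98·0.22495/0.21067 = 7.4302 rad/s.

7.43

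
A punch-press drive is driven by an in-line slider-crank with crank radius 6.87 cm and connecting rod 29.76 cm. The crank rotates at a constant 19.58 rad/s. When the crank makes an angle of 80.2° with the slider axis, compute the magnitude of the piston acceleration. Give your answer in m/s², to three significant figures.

ω = 19.58 rad/s
x(θ) = r cosθ + √(L² − r² sin²θ); with ω constant, a = ω²·d²x/dθ².
d²x/dθ² = −r cosθ − r²(cos2θ)/√u − r⁴ sin²2θ/(4u^{3/2}),  u = L² − r² sin²θ = 0.0839828 m².
Substituting r = 0.0687 m, L = 0.2976 m, θ = 80.2°: d²x/dθ² = +0.0036233 m.
a = ω²·d²x/dθ² = (19.58)²·(+0.0036233) = +1.3891 m/s²;  |a| = 1.3891 m/s².

1.39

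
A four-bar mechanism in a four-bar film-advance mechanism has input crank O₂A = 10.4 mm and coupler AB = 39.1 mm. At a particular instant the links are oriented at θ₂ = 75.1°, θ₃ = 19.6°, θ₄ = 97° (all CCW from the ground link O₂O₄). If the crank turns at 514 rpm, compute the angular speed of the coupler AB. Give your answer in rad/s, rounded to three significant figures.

5.47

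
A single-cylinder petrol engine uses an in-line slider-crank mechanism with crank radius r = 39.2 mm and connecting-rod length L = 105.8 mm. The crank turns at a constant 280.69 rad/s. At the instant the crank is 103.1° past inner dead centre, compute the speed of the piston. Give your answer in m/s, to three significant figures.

ω = 280.7 rad/s
For an in-line slider-crank, x = r cosθ + √(L² − r² sin²θ), so v = −rω sinθ·[1 + r cosθ/√(L² − r² sin²θ)].
With r = 0.0392 m, L = 0.1058 m, θ = 103.1°: √(L² − r² sin²θ) = 0.098671 m.
v = −0.0392·280.7·0.97398·[1 + 0.0392·-0.22665/0.098671] = -9.7517 m/s.
|v| = 9.7517 m/s.

9.75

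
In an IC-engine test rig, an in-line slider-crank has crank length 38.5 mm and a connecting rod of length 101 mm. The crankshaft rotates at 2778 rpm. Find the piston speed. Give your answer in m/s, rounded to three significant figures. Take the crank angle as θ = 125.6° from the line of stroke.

ω = 2π·2778/60 = 290.9 rad/s
For an in-line slider-crank, x = r cosθ + √(L² − r² sin²θ), so v = −rω sinθ·[1 + r cosθ/√(L² − r² sin²θ)].
With r = 0.0385 m, L = 0.101 m, θ = 125.6°: √(L² − r² sin²θ) = 0.096026 m.
v = −0.0385·290.9·0.81310·[1 + 0.0385·-0.58212/0.096026] = -6.9814 m/s.
|v| = 6.9814 m/s.

6.98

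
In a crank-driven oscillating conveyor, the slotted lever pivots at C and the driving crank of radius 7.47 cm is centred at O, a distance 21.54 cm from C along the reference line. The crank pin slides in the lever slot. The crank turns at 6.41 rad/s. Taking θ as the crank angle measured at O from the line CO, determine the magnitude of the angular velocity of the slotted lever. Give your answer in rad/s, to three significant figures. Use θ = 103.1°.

0.277

ω = 6.41 rad/s
Crank pin A relative to C: A = (d + r cosθ, r sinθ); lever angle φ = atan2(r sinθ, d + r cosθ).
Differentiating tanφ: φ̇ = rω(d cosθ + r)/(d² + r² + 2dr cosθ).
d² + r² + 2dr cosθ = |CA|² = 0.0446834 m²;  d cosθ + r = +0.025879 m.
|ω_lever| = |0.0747·6.41·+0.025879| / 0.0446834 = 0.27732 rad/s.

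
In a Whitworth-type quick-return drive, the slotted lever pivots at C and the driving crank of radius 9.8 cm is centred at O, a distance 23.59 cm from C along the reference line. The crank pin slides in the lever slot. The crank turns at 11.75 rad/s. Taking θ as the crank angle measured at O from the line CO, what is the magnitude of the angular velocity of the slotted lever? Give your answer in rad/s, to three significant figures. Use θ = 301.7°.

2.85

ω = 11.75 rad/s
Crank pin A relative to C: A = (d + r cosθ, r sinθ); lever angle φ = atan2(r sinθ, d + r cosθ).
Differentiating tanφ: φ̇ = rω(d cosθ + r)/(d² + r² + 2dr cosθ).
d² + r² + 2dr cosθ = |CA|² = 0.0895487 m²;  d cosθ + r = +0.22196 m.
|ω_lever| = |0.098·11.75·+0.22196| / 0.0895487 = 2.8542 rad/s.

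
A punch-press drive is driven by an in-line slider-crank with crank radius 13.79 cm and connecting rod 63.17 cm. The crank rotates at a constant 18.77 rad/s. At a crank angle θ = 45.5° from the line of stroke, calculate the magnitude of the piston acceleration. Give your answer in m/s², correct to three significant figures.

34.0

ω = 18.77 rad/s
x(θ) = r cosθ + √(L² − r² sin²θ); with ω constant, a = ω²·d²x/dθ².
d²x/dθ² = −r cosθ − r²(cos2θ)/√u − r⁴ sin²2θ/(4u^{3/2}),  u = L² − r² sin²θ = 0.389371 m².
Substituting r = 0.1379 m, L = 0.6317 m, θ = 45.5°: d²x/dθ² = -0.096496 m.
a = ω²·d²x/dθ² = (18.77)²·(-0.096496) = -33.997 m/s²;  |a| = 33.997 m/s².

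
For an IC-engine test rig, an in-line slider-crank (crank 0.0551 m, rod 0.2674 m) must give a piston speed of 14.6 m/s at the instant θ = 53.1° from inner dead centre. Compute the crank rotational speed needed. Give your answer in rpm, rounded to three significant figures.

For an in-line slider-crank, |v_piston| = rω|sinθ|·[1 + r cosθ/√(L² − r² sin²θ)].
With r = 0.0551 m, L = 0.2674 m, θ = 53.1°: the bracketed kinematic factor |dx/dθ| = 0.04959 m.
ω = v/|dx/dθ| = 14.6/0.04959 = 294.42 rad/s.
N = 60ω/(2π) = 2811.5 rpm.

2810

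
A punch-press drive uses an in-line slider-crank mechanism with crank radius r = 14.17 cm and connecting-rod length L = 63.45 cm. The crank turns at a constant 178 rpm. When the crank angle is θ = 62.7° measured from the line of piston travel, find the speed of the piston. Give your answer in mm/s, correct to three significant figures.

ω = 2π·178/60 = 18.64 rad/s
For an in-line slider-crank, x = r cosθ + √(L² − r² sin²θ), so v = −rω sinθ·[1 + r cosθ/√(L² − r² sin²θ)].
With r = 0.1417 m, L = 0.6345 m, θ = 62.7°: √(L² − r² sin²θ) = 0.62188 m.
v = −0.1417·18.64·0.88862·[1 + 0.1417·0.45865/0.62188] = -2.5924 m/s.
|v| = 2.5924 m/s = 2592.4 mm/s.

2590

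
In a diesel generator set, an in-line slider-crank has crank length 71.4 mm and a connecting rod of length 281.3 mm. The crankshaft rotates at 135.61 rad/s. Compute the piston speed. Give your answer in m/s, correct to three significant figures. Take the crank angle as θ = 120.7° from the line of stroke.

ω = 135.6 rad/s
For an in-line slider-crank, x = r cosθ + √(L² − r² sin²θ), so v = −rω sinθ·[1 + r cosθ/√(L² − r² sin²θ)].
With r = 0.0714 m, L = 0.2813 m, θ = 120.7°: √(L² − r² sin²θ) = 0.27452 m.
v = −0.0714·135.6·0.85985·[1 + 0.0714·-0.51054/0.27452] = -7.22 m/s.
|v| = 7.22 m/s.

7.22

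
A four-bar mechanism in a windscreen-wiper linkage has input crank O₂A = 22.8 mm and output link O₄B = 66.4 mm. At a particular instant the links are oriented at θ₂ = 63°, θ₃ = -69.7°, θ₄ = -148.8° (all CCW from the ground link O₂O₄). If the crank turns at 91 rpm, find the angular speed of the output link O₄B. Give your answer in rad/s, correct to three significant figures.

2.45

ω₂ = 9.529 rad/s (from 91 rpm).
Differentiating the loop-closure r₂e^{iθ₂}+r₃e^{iθ₃}=r₁+r₄e^{iθ₄} gives r₂ω₂e^{iθ₂}+r₃ω₃e^{iθ₃}=r₄ω₄e^{iθ₄}.
Eliminating the other unknown: ω₄ = r₂ω₂ sin(θ₂−θ₃) / [r₄ sin(θ₄−θ₃)].
Numerator sine = +0.73491; denominator sine = -0.98196.
Result = 0.0228·9.529·(+0.73491) / (0.0664·(-0.98196)) = -2.449 rad/s; magnitude 2.449 rad/s.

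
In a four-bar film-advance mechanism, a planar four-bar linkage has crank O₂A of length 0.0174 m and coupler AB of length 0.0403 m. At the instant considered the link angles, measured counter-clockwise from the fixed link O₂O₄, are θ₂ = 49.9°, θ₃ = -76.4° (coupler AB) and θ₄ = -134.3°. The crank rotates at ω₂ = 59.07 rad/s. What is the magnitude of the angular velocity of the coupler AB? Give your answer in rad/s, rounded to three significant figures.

ω₂ = 59.07 rad/s
Differentiating the loop-closure r₂e^{iθ₂}+r₃e^{iθ₃}=r₁+r₄e^{iθ₄} gives r₂ω₂e^{iθ₂}+r₃ω₃e^{iθ₃}=r₄ω₄e^{iθ₄}.
Eliminating the other unknown: ω₃ = r₂ω₂ sin(θ₄−θ₂) / [r₃ sin(θ₃−θ₄)].
Numerator sine = +0.07324; denominator sine = +0.84712.
Result = 0.0174·59.07·(+0.07324) / (0.0403·(+0.84712)) = +2.205 rad/s; magnitude 2.205 rad/s.

2.20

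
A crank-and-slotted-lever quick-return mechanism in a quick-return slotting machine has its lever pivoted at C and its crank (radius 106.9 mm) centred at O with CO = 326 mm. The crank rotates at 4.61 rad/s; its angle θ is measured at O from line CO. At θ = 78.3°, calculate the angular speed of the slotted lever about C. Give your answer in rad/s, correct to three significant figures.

ω = 4.61 rad/s
Crank pin A relative to C: A = (d + r cosθ, r sinθ); lever angle φ = atan2(r sinθ, d + r cosθ).
Differentiating tanφ: φ̇ = rω(d cosθ + r)/(d² + r² + 2dr cosθ).
d² + r² + 2dr cosθ = |CA|² = 0.131838 m²;  d cosθ + r = +0.17301 m.
|ω_lever| = |0.1069·4.61·+0.17301| / 0.131838 = 0.64671 rad/s.

0.647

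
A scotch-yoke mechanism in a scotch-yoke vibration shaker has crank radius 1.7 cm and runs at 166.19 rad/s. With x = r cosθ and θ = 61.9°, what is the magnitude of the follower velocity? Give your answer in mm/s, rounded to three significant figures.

ω = 166.2 rad/s
x = r cosθ ⇒ ẋ = −rω sinθ.
|v| = rω|sinθ| = 0.017·166.2·|sin 61.9°| = 2.4922 m/s = 2492.2 mm/s.

2490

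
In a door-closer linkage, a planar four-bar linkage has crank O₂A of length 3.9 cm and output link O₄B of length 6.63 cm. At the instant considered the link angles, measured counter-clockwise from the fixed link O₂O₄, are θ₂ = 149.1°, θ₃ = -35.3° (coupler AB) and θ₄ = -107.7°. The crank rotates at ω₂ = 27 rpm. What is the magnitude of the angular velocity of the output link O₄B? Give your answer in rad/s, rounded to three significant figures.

0.134

ω₂ = 2.827 rad/s (from 27 rpm).
Differentiating the loop-closure r₂e^{iθ₂}+r₃e^{iθ₃}=r₁+r₄e^{iθ₄} gives r₂ω₂e^{iθ₂}+r₃ω₃e^{iθ₃}=r₄ω₄e^{iθ₄}.
Eliminating the other unknown: ω₄ = r₂ω₂ sin(θ₂−θ₃) / [r₄ sin(θ₄−θ₃)].
Numerator sine = -0.07672; denominator sine = -0.95319.
Result = 0.039·2.827·(-0.07672) / (0.0663·(-0.95319)) = +0.13386 rad/s; magnitude 0.13386 rad/s.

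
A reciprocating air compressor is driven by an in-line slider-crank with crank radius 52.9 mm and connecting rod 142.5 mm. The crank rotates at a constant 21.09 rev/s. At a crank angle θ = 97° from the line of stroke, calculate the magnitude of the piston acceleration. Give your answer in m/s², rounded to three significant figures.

ω = 2π·21.1 = 132.5 rad/s
x(θ) = r cosθ + √(L² − r² sin²θ); with ω constant, a = ω²·d²x/dθ².
d²x/dθ² = −r cosθ − r²(cos2θ)/√u − r⁴ sin²2θ/(4u^{3/2}),  u = L² − r² sin²θ = 0.0175494 m².
Substituting r = 0.0529 m, L = 0.1425 m, θ = 97°: d²x/dθ² = +0.026894 m.
a = ω²·d²x/dθ² = (132.5)²·(+0.026894) = +472.25 m/s²;  |a| = 472.25 m/s².

472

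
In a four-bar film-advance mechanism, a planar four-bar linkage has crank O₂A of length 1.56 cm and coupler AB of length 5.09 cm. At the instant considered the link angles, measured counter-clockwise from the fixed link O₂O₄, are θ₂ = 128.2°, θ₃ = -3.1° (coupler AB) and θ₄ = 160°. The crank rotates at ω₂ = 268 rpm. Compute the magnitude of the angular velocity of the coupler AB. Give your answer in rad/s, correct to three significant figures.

ω₂ = 28.06 rad/s (from 268 rpm).
Differentiating the loop-closure r₂e^{iθ₂}+r₃e^{iθ₃}=r₁+r₄e^{iθ₄} gives r₂ω₂e^{iθ₂}+r₃ω₃e^{iθ₃}=r₄ω₄e^{iθ₄}.
Eliminating the other unknown: ω₃ = r₂ω₂ sin(θ₄−θ₂) / [r₃ sin(θ₃−θ₄)].
Numerator sine = +0.52696; denominator sine = -0.29070.
Result = 0.0156·28.06·(+0.52696) / (0.0509·(-0.29070)) = -15.592 rad/s; magnitude 15.592 rad/s.

15.6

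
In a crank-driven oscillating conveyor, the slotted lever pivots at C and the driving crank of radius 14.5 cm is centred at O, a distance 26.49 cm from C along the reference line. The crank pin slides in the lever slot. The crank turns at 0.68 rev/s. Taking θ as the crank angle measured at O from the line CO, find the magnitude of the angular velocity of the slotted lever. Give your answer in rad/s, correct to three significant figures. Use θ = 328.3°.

ω = 4.273 rad/s (from 0.68 rev/s).
Crank pin A relative to C: A = (d + r cosθ, r sinθ); lever angle φ = atan2(r sinθ, d + r cosθ).
Differentiating tanφ: φ̇ = rω(d cosθ + r)/(d² + r² + 2dr cosθ).
d² + r² + 2dr cosθ = |CA|² = 0.156557 m²;  d cosθ + r = +0.37038 m.
|ω_lever| = |0.145·4.273·+0.37038| / 0.156557 = 1.4657 rad/s.

1.47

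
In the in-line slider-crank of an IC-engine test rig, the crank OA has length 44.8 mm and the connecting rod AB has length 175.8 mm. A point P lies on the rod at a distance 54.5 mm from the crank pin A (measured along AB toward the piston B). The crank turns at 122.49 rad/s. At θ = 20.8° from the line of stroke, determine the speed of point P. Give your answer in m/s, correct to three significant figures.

4.11

ω = 122.5 rad/s.  Crank-pin speed |V_A| = rω = 5.4876 m/s, perpendicular to OA.
Rod angle: sinφ = −(r/L) sinθ ⇒ φ = -5.192°; ω_rod = −rω cosθ/√(L²−r²sin²θ) = -29.301 rad/s.
V_P = V_A + ω_rod × AP, with AP = 0.0545 m along the rod.
Components: V_Px = −rω sinθ − a·ω_rod·sinφ = -2.0932 m/s;  V_Py = rω cosθ + a·ω_rod·cosφ = +3.5396 m/s.
|V_P| = √(V_Px² + V_Py²) = 4.1122 m/s.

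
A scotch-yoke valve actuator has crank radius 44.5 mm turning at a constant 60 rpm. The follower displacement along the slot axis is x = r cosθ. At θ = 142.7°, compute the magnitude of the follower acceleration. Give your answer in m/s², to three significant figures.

1.40

ω = 6.283 rad/s (from 60 rpm).
x = r cosθ ⇒ ẍ = −rω² cosθ (ω constant).
|a| = rω²|cosθ| = 0.0445·(6.283)²·|cos 142.7°| = 1.3975 m/s².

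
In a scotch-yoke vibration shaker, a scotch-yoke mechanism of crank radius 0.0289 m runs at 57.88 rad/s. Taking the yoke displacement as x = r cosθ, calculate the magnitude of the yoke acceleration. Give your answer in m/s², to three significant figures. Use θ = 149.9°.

ω = 57.88 rad/s
x = r cosθ ⇒ ẍ = −rω² cosθ (ω constant).
|a| = rω²|cosθ| = 0.0289·(57.88)²·|cos 149.9°| = 83.762 m/s².

83.8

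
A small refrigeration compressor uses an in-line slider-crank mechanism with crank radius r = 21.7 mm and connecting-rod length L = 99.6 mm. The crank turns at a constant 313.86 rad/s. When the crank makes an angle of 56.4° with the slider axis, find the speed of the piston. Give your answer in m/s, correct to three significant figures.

6.37

ω = 313.9 rad/s
For an in-line slider-crank, x = r cosθ + √(L² − r² sin²θ), so v = −rω sinθ·[1 + r cosθ/√(L² − r² sin²θ)].
With r = 0.0217 m, L = 0.0996 m, θ = 56.4°: √(L² − r² sin²θ) = 0.097946 m.
v = −0.0217·313.9·0.83292·[1 + 0.0217·0.55339/0.097946] = -6.3683 m/s.
|v| = 6.3683 m/s.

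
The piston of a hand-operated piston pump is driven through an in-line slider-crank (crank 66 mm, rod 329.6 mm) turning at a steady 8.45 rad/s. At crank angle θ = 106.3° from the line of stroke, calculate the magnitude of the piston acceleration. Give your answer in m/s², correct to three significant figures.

ω = 8.45 rad/s
x(θ) = r cosθ + √(L² − r² sin²θ); with ω constant, a = ω²·d²x/dθ².
d²x/dθ² = −r cosθ − r²(cos2θ)/√u − r⁴ sin²2θ/(4u^{3/2}),  u = L² − r² sin²θ = 0.104623 m².
Substituting r = 0.066 m, L = 0.3296 m, θ = 106.3°: d²x/dθ² = +0.029829 m.
a = ω²·d²x/dθ² = (8.45)²·(+0.029829) = +2.1298 m/s²;  |a| = 2.1298 m/s².

2.13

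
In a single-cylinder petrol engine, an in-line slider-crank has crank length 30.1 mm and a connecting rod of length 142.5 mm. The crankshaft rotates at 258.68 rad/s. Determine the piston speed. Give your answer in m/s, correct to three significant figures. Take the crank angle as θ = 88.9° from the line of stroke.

ω = 258.7 rad/s
For an in-line slider-crank, x = r cosθ + √(L² − r² sin²θ), so v = −rω sinθ·[1 + r cosθ/√(L² − r² sin²θ)].
With r = 0.0301 m, L = 0.1425 m, θ = 88.9°: √(L² − r² sin²θ) = 0.13929 m.
v = −0.0301·258.7·0.99982·[1 + 0.0301·0.01920/0.13929] = -7.8171 m/s.
|v| = 7.8171 m/s.

7.82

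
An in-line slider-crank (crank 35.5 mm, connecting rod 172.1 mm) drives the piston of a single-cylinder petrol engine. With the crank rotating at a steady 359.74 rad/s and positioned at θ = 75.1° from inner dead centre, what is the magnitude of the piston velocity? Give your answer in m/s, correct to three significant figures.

13.0

ω = 359.7 rad/s
For an in-line slider-crank, x = r cosθ + √(L² − r² sin²θ), so v = −rω sinθ·[1 + r cosθ/√(L² − r² sin²θ)].
With r = 0.0355 m, L = 0.1721 m, θ = 75.1°: √(L² − r² sin²θ) = 0.16865 m.
v = −0.0355·359.7·0.96638·[1 + 0.0355·0.25713/0.16865] = -13.009 m/s.
|v| = 13.009 m/s.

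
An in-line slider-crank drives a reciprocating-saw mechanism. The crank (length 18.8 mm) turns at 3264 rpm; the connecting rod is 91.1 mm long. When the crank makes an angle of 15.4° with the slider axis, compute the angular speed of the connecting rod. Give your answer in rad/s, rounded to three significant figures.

68.1

ω = 341.8 rad/s (converted from 3264 rpm).
The rod makes angle φ with the slider axis where L sinφ = r sinθ; differentiating, L cosφ·φ̇ = r ω cosθ.
L cosφ = √(L² − r² sin²θ) = 0.090963 m.
|ω_rod| = r ω |cosθ| / √(L² − r² sin²θ) = 0.0188·341.8·0.96410/0.090963 = 68.107 rad/s.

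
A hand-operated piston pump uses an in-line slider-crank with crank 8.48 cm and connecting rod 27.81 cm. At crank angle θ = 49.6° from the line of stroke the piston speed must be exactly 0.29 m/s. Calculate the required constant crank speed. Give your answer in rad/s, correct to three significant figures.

3.73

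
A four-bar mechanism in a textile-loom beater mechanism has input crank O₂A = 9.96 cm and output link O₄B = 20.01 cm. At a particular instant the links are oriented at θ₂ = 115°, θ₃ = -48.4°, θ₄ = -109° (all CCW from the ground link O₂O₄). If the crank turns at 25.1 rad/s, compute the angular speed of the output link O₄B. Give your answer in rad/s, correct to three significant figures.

4.10

ω₂ = 25.1 rad/s
Differentiating the loop-closure r₂e^{iθ₂}+r₃e^{iθ₃}=r₁+r₄e^{iθ₄} gives r₂ω₂e^{iθ₂}+r₃ω₃e^{iθ₃}=r₄ω₄e^{iθ₄}.
Eliminating the other unknown: ω₄ = r₂ω₂ sin(θ₂−θ₃) / [r₄ sin(θ₄−θ₃)].
Numerator sine = +0.28569; denominator sine = -0.87121.
Result = 0.0996·25.1·(+0.28569) / (0.2001·(-0.87121)) = -4.0969 rad/s; magnitude 4.0969 rad/s.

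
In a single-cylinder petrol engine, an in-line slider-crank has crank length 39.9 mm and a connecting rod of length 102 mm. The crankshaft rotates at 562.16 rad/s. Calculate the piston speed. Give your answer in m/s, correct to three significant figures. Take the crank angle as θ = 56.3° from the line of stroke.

ω = 562.2 rad/s
For an in-line slider-crank, x = r cosθ + √(L² − r² sin²θ), so v = −rω sinθ·[1 + r cosθ/√(L² − r² sin²θ)].
With r = 0.0399 m, L = 0.102 m, θ = 56.3°: √(L² − r² sin²θ) = 0.096447 m.
v = −0.0399·562.2·0.83195·[1 + 0.0399·0.55484/0.096447] = -22.944 m/s.
|v| = 22.944 m/s.

22.9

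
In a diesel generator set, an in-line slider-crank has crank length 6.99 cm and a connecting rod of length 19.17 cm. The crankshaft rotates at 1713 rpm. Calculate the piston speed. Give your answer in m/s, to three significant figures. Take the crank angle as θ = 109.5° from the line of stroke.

10.3

ω = 2π·1713/60 = 179.4 rad/s
For an in-line slider-crank, x = r cosθ + √(L² − r² sin²θ), so v = −rω sinθ·[1 + r cosθ/√(L² − r² sin²θ)].
With r = 0.0699 m, L = 0.1917 m, θ = 109.5°: √(L² − r² sin²θ) = 0.18002 m.
v = −0.0699·179.4·0.94264·[1 + 0.0699·-0.33381/0.18002] = -10.288 m/s.
|v| = 10.288 m/s.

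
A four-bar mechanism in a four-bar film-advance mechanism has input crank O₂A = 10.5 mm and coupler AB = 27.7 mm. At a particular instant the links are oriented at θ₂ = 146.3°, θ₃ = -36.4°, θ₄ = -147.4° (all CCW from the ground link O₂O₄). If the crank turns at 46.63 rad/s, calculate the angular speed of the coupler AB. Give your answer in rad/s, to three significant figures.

17.3

ω₂ = 46.63 rad/s
Differentiating the loop-closure r₂e^{iθ₂}+r₃e^{iθ₃}=r₁+r₄e^{iθ₄} gives r₂ω₂e^{iθ₂}+r₃ω₃e^{iθ₃}=r₄ω₄e^{iθ₄}.
Eliminating the other unknown: ω₃ = r₂ω₂ sin(θ₄−θ₂) / [r₃ sin(θ₃−θ₄)].
Numerator sine = +0.91566; denominator sine = +0.93358.
Result = 0.0105·46.63·(+0.91566) / (0.0277·(+0.93358)) = +17.336 rad/s; magnitude 17.336 rad/s.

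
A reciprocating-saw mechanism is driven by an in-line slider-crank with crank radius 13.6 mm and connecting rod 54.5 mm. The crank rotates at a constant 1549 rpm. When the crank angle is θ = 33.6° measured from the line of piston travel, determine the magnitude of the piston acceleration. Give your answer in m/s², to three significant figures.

334

ω = 2π·1549/60 = 162.2 rad/s
x(θ) = r cosθ + √(L² − r² sin²θ); with ω constant, a = ω²·d²x/dθ².
d²x/dθ² = −r cosθ − r²(cos2θ)/√u − r⁴ sin²2θ/(4u^{3/2}),  u = L² − r² sin²θ = 0.00291361 m².
Substituting r = 0.0136 m, L = 0.0545 m, θ = 33.6°: d²x/dθ² = -0.012702 m.
a = ω²·d²x/dθ² = (162.2)²·(-0.012702) = -334.21 m/s²;  |a| = 334.21 m/s².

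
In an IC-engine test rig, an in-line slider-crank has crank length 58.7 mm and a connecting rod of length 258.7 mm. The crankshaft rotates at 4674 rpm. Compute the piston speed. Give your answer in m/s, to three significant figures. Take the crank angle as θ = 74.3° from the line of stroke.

29.4

ω = 2π·4674/60 = 489.5 rad/s
For an in-line slider-crank, x = r cosθ + √(L² − r² sin²θ), so v = −rω sinθ·[1 + r cosθ/√(L² − r² sin²θ)].
With r = 0.0587 m, L = 0.2587 m, θ = 74.3°: √(L² − r² sin²θ) = 0.25245 m.
v = −0.0587·489.5·0.96269·[1 + 0.0587·0.27060/0.25245] = -29.4 m/s.
|v| = 29.4 m/s.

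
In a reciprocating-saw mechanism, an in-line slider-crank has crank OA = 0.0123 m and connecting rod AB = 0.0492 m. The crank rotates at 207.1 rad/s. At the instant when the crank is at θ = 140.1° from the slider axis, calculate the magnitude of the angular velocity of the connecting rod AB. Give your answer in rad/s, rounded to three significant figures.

ω = 207.1 rad/s
The rod makes angle φ with the slider axis where L sinφ = r sinθ; differentiating, L cosφ·φ̇ = r ω cosθ.
L cosφ = √(L² − r² sin²θ) = 0.048563 m.
|ω_rod| = r ω |cosθ| / √(L² − r² sin²θ) = 0.0123·207.1·0.76717/0.048563 = 40.241 rad/s.

40.2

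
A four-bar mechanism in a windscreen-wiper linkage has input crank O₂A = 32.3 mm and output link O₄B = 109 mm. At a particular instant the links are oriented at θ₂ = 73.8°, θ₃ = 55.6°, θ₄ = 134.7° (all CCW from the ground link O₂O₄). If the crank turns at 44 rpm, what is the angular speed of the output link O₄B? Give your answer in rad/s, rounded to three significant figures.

ω₂ = 4.608 rad/s (from 44 rpm).
Differentiating the loop-closure r₂e^{iθ₂}+r₃e^{iθ₃}=r₁+r₄e^{iθ₄} gives r₂ω₂e^{iθ₂}+r₃ω₃e^{iθ₃}=r₄ω₄e^{iθ₄}.
Eliminating the other unknown: ω₄ = r₂ω₂ sin(θ₂−θ₃) / [r₄ sin(θ₄−θ₃)].
Numerator sine = +0.31233; denominator sine = +0.98196.
Result = 0.0323·4.608·(+0.31233) / (0.109·(+0.98196)) = +0.43429 rad/s; magnitude 0.43429 rad/s.

0.434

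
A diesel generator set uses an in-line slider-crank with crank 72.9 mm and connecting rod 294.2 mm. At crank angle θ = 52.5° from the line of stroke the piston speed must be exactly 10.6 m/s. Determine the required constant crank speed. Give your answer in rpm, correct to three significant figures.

1520

For an in-line slider-crank, |v_piston| = rω|sinθ|·[1 + r cosθ/√(L² − r² sin²θ)].
With r = 0.0729 m, L = 0.2942 m, θ = 52.5°: the bracketed kinematic factor |dx/dθ| = 0.066733 m.
ω = v/|dx/dθ| = 10.6/0.066733 = 158.84 rad/s.
N = 60ω/(2π) = 1516.8 rpm.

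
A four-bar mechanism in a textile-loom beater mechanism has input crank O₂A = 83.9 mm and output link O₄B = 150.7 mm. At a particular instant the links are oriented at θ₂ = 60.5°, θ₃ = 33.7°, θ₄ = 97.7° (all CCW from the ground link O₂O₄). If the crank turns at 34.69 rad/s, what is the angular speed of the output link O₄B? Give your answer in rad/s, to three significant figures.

ω₂ = 34.69 rad/s
Differentiating the loop-closure r₂e^{iθ₂}+r₃e^{iθ₃}=r₁+r₄e^{iθ₄} gives r₂ω₂e^{iθ₂}+r₃ω₃e^{iθ₃}=r₄ω₄e^{iθ₄}.
Eliminating the other unknown: ω₄ = r₂ω₂ sin(θ₂−θ₃) / [r₄ sin(θ₄−θ₃)].
Numerator sine = +0.45088; denominator sine = +0.89879.
Result = 0.0839·34.69·(+0.45088) / (0.1507·(+0.89879)) = +9.6884 rad/s; magnitude 9.6884 rad/s.

9.69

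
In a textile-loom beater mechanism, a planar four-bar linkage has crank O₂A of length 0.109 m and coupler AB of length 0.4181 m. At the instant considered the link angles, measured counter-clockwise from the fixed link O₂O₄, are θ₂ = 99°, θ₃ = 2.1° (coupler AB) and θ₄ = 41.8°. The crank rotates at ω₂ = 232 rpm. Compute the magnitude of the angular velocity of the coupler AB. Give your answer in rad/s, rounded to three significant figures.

8.33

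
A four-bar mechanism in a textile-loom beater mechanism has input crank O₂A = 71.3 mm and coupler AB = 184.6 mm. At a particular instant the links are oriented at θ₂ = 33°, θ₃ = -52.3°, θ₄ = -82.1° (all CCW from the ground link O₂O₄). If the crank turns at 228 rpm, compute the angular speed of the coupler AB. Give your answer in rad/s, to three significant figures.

ω₂ = 23.88 rad/s (from 228 rpm).
Differentiating the loop-closure r₂e^{iθ₂}+r₃e^{iθ₃}=r₁+r₄e^{iθ₄} gives r₂ω₂e^{iθ₂}+r₃ω₃e^{iθ₃}=r₄ω₄e^{iθ₄}.
Eliminating the other unknown: ω₃ = r₂ω₂ sin(θ₄−θ₂) / [r₃ sin(θ₃−θ₄)].
Numerator sine = -0.90557; denominator sine = +0.49697.
Result = 0.0713·23.88·(-0.90557) / (0.1846·(+0.49697)) = -16.804 rad/s; magnitude 16.804 rad/s.

16.8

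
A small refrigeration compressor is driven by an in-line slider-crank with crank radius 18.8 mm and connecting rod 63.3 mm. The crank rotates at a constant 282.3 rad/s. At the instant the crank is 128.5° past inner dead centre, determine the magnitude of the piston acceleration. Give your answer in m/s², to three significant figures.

ω = 282.3 rad/s
x(θ) = r cosθ + √(L² − r² sin²θ); with ω constant, a = ω²·d²x/dθ².
d²x/dθ² = −r cosθ − r²(cos2θ)/√u − r⁴ sin²2θ/(4u^{3/2}),  u = L² − r² sin²θ = 0.00379042 m².
Substituting r = 0.0188 m, L = 0.0633 m, θ = 128.5°: d²x/dθ² = +0.012868 m.
a = ω²·d²x/dθ² = (282.3)²·(+0.012868) = +1025.5 m/s²;  |a| = 1025.5 m/s².

1030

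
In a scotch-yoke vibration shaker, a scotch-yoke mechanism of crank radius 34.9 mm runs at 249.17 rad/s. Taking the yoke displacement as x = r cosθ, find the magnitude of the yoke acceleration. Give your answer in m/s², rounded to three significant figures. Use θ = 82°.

ω = 249.2 rad/s
x = r cosθ ⇒ ẍ = −rω² cosθ (ω constant).
|a| = rω²|cosθ| = 0.0349·(249.2)²·|cos 82°| = 301.56 m/s².

302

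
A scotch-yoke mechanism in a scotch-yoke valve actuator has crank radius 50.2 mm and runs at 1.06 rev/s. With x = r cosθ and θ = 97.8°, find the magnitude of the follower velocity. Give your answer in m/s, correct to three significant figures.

ω = 6.66 rad/s (from 1.06 rev/s).
x = r cosθ ⇒ ẋ = −rω sinθ.
|v| = rω|sinθ| = 0.0502·6.66·|sin 97.8°| = 0.33125 m/s.

0.331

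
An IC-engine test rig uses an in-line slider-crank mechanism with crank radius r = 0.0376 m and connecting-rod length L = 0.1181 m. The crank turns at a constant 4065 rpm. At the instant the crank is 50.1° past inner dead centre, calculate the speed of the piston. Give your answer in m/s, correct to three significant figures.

14.9

ω = 2π·4065/60 = 425.7 rad/s
For an in-line slider-crank, x = r cosθ + √(L² − r² sin²θ), so v = −rω sinθ·[1 + r cosθ/√(L² − r² sin²θ)].
With r = 0.0376 m, L = 0.1181 m, θ = 50.1°: √(L² − r² sin²θ) = 0.11452 m.
v = −0.0376·425.7·0.76717·[1 + 0.0376·0.64145/0.11452] = -14.865 m/s.
|v| = 14.865 m/s.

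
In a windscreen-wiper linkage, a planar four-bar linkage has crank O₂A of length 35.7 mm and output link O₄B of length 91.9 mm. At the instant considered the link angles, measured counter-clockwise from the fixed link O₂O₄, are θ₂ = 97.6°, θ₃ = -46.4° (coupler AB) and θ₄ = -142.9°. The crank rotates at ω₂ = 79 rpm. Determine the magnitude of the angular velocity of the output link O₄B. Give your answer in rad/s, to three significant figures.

1.90

ω₂ = 8.273 rad/s (from 79 rpm).
Differentiating the loop-closure r₂e^{iθ₂}+r₃e^{iθ₃}=r₁+r₄e^{iθ₄} gives r₂ω₂e^{iθ₂}+r₃ω₃e^{iθ₃}=r₄ω₄e^{iθ₄}.
Eliminating the other unknown: ω₄ = r₂ω₂ sin(θ₂−θ₃) / [r₄ sin(θ₄−θ₃)].
Numerator sine = +0.58779; denominator sine = -0.99357.
Result = 0.0357·8.273·(+0.58779) / (0.0919·(-0.99357)) = -1.9012 rad/s; magnitude 1.9012 rad/s.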